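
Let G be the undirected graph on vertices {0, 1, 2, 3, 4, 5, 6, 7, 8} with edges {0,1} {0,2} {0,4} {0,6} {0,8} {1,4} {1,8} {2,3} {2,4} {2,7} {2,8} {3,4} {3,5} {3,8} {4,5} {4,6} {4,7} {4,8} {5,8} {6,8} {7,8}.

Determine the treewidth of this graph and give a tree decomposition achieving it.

Treewidth 3.
One optimal decomposition is:
Bags: B1 = {0, 1, 4, 8}  B2 = {0, 2, 4, 8}  B3 = {2, 4, 7, 8}  B4 = {0, 4, 6, 8}  B5 = {2, 3, 4, 8}  B6 = {3, 4, 5, 8}
Tree: B1–B2, B2–B3, B2–B4, B3–B5, B5–B6

Each bag holds 4 vertices, so the decomposition has width 3, which upper-bounds the treewidth. For the lower bound, the 4 vertices {0, 1, 4, 8} are pairwise adjacent, and any tree decomposition puts a clique entirely inside one bag — forcing width ≥ 3. The upper and lower bounds meet at 3, so that is the treewidth.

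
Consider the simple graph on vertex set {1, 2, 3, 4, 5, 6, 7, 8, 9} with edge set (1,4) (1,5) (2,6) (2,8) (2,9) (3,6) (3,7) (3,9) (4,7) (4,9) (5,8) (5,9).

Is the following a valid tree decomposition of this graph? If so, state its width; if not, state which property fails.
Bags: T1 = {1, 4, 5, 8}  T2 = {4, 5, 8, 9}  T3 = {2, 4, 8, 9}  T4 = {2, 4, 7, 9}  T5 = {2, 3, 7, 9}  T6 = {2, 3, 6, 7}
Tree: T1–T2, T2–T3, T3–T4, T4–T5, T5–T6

Yes; width 3.

Checking the three conditions: (i) the bags cover all of {1, 2, 3, 4, 5, 6, 7, 8, 9}; (ii) for each edge, some bag contains both endpoints; (iii) the bags containing any fixed vertex form a subtree. All hold, so the decomposition is valid with width 4 − 1 = 3.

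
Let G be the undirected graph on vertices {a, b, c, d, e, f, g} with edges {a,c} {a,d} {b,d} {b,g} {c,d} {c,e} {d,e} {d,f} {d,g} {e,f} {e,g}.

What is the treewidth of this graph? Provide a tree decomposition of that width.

Every bag has size at most 3, so the width is 3 − 1 = 2 and tw(G) ≤ 2. For the lower bound, the 3 vertices {d, e, g} are pairwise adjacent, and any tree decomposition puts a clique entirely inside one bag — forcing width ≥ 2. Hence tw(G) = 2 exactly.

Treewidth 2.
One such decomposition:
Bags: B1 = {d, e, g}  B2 = {d, e, f}  B3 = {b, d, g}  B4 = {c, d, e}  B5 = {a, c, d}
Tree: B1–B2, B1–B3, B2–B4, B4–B5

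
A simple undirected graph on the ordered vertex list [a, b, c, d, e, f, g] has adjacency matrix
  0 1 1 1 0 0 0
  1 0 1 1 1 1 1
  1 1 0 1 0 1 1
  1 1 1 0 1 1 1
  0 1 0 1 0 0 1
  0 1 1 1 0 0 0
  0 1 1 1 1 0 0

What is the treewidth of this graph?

A width-3 tree decomposition is:
Bags: B1 = {b, c, d, g}  B2 = {a, b, c, d}  B3 = {b, c, d, f}  B4 = {b, d, e, g}
Tree: B1–B2, B2–B3, B1–B4
The largest bag has 4 vertices, giving width 3; this decomposition certifies tw(G) ≤ 3. On the other hand G contains the 4-clique {b, d, e, g}. A clique must lie in a single bag of any decomposition, so no decomposition can have width below 3. Combining the bounds, tw(G) = 3.

3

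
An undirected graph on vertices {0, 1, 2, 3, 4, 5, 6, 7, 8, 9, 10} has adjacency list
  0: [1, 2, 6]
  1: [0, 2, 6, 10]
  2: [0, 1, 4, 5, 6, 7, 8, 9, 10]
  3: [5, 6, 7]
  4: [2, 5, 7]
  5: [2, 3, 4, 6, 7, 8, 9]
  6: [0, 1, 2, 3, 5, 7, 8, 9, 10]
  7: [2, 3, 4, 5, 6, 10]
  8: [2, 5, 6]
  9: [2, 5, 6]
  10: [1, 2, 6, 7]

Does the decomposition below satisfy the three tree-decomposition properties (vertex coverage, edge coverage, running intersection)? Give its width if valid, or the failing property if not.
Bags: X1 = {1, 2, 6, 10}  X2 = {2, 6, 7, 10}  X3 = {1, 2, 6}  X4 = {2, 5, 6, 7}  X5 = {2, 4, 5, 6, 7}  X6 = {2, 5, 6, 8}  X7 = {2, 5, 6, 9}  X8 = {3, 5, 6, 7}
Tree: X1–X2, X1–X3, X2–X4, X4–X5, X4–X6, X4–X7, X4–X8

A tree decomposition must satisfy three properties: every vertex lies in some bag; for every edge, both endpoints lie together in some bag; and for every vertex, the bags containing it form a connected subtree. Here vertex 0 appears in no bag, so the decomposition is invalid.

No — vertex 0 appears in no bag.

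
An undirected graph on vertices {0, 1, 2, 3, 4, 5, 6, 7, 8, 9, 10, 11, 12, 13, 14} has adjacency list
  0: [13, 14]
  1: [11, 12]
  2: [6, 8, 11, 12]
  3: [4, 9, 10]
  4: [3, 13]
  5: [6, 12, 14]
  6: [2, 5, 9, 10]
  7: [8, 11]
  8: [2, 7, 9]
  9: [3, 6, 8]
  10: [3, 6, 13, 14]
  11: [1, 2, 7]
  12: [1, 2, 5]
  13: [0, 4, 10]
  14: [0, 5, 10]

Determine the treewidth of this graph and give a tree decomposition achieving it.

The largest bag has 4 vertices, giving width 3; this decomposition certifies tw(G) ≤ 3. For the lower bound: the 4 vertex sets {0,4,13}, {3}, {10}, {5,6,9,14} are disjoint, each induces a connected subgraph, and every pair is joined by at least one edge of G. Contracting each set to a single vertex therefore yields K_{4} as a minor, and since treewidth is minor-monotone, tw(G) ≥ tw(K_{4}) = 3. Therefore the treewidth is 3.

Treewidth 3.
Bags: B1 = {0, 3, 4, 13}  B2 = {0, 3, 10, 13}  B3 = {0, 3, 10, 14}  B4 = {3, 9, 10, 14}  B5 = {6, 9, 10, 14}  B6 = {5, 6, 9, 14}  B7 = {5, 6, 8, 9}  B8 = {2, 5, 6, 8}  B9 = {2, 5, 8, 12}  B10 = {2, 7, 8, 12}  B11 = {2, 7, 11, 12}  B12 = {1, 7, 11, 12}
Tree: B1–B2, B2–B3, B3–B4, B4–B5, B5–B6, B6–B7, B7–B8, B8–B9, B9–B10, B10–B11, B11–B12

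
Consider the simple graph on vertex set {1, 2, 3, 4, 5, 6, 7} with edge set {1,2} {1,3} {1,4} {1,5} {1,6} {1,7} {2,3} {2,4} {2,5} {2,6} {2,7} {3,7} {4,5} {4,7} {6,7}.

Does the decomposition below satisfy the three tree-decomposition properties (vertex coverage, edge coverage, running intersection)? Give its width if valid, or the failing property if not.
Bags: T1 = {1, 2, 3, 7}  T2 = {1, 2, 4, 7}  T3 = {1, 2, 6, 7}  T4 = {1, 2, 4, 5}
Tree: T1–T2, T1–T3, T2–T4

Yes; width 3.

Vertex coverage: the bags together contain {1, 2, 3, 4, 5, 6, 7}, the full vertex set. Edge coverage: each edge of G has both endpoints in at least one bag. Running intersection: for every vertex, the bags containing it form a connected subtree. All three properties hold, so this is a valid tree decomposition of width max|bag| − 1 = 3, and hence tw(G) ≤ 3.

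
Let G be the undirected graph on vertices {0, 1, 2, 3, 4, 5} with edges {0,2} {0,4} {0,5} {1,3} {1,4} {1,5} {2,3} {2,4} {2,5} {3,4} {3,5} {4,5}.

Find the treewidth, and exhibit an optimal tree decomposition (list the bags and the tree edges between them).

Every bag has size at most 4, so the width is 4 − 1 = 3 and tw(G) ≤ 3. On the other hand G contains the 4-clique {1, 3, 4, 5}. A clique must lie in a single bag of any decomposition, so no decomposition can have width below 3. Therefore the treewidth is 3.

Treewidth 3.
One such decomposition:
Bags: B1 = {2, 3, 4, 5}  B2 = {1, 3, 4, 5}  B3 = {0, 2, 4, 5}
Tree: B1–B2, B1–B3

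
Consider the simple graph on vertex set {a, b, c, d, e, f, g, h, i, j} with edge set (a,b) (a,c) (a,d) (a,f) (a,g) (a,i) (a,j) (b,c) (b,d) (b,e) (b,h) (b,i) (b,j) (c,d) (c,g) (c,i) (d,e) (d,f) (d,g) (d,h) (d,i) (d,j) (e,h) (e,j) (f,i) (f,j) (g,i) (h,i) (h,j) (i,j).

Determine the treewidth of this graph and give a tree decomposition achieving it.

Treewidth 4.
One optimal decomposition is:
Bags: B1 = {b, d, h, i, j}  B2 = {b, d, e, h, j}  B3 = {a, b, d, i, j}  B4 = {a, d, f, i, j}  B5 = {a, b, c, d, i}  B6 = {a, c, d, g, i}
Tree: B1–B2, B1–B3, B3–B4, B3–B5, B5–B6

The largest bag has 5 vertices, giving width 4; this decomposition certifies tw(G) ≤ 4. On the other hand G contains the 5-clique {b, d, e, h, j}. A clique must lie in a single bag of any decomposition, so no decomposition can have width below 4. Hence tw(G) = 4 exactly.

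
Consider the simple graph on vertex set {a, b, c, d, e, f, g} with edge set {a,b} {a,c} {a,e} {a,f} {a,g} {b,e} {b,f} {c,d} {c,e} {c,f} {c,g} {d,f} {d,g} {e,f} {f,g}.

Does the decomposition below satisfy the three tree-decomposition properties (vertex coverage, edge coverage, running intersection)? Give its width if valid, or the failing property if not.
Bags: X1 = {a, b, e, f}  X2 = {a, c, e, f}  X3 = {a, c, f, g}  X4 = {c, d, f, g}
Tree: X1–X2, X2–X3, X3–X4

Yes; width 3.

Vertex coverage: the bags together contain {a, b, c, d, e, f, g}, the full vertex set. Edge coverage: each edge of G has both endpoints in at least one bag. Running intersection: for every vertex, the bags containing it form a connected subtree. All three properties hold, so this is a valid tree decomposition of width max|bag| − 1 = 3, and hence tw(G) ≤ 3.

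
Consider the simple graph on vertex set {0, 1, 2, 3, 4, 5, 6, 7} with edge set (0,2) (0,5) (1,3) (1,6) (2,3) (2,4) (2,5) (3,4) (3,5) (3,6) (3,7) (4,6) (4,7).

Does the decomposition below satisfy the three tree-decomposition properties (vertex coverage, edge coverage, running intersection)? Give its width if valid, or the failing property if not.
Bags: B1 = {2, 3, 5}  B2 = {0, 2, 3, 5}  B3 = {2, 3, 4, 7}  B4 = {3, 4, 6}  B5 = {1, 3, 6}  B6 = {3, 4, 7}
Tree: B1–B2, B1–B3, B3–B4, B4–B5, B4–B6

No — bags containing vertex 7 are not connected in the tree.

A tree decomposition must satisfy three properties: every vertex lies in some bag; for every edge, both endpoints lie together in some bag; and for every vertex, the bags containing it form a connected subtree. Here bags containing vertex 7 are not connected in the tree, so the decomposition is invalid.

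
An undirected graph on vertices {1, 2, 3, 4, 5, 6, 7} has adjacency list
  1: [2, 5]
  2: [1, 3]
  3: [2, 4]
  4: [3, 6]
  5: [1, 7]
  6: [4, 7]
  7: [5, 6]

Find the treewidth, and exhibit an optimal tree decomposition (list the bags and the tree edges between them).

Treewidth 2.
One such decomposition:
Bags: B1 = {4, 6, 7}  B2 = {4, 5, 7}  B3 = {1, 4, 5}  B4 = {1, 2, 4}  B5 = {2, 3, 4}
Tree: B1–B2, B2–B3, B3–B4, B4–B5

Each bag holds 3 vertices, so the decomposition has width 2, which upper-bounds the treewidth. The edges 4–6–7–5–1–2–3–4 form a cycle, so G is not a tree and its treewidth is at least 2. Hence tw(G) = 2 exactly.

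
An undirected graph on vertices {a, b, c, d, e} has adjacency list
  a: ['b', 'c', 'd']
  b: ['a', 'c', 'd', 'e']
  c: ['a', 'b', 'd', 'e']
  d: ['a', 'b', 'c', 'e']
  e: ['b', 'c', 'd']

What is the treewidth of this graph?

A width-3 tree decomposition is:
Bags: B1 = {a, b, c, d}  B2 = {b, c, d, e}
Tree: B1–B2
Each bag holds 4 vertices, so the decomposition has width 3, which upper-bounds the treewidth. On the other hand G contains the 4-clique {b, c, d, e}. A clique must lie in a single bag of any decomposition, so no decomposition can have width below 3. The upper and lower bounds meet at 3, so that is the treewidth.

3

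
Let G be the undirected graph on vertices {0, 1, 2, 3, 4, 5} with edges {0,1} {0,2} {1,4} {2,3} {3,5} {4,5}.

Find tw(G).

A width-2 tree decomposition is:
Bags: B1 = {0, 2, 3}  B2 = {0, 1, 3}  B3 = {1, 3, 4}  B4 = {3, 4, 5}
Tree: B1–B2, B2–B3, B3–B4
Every bag has size at most 3, so the width is 3 − 1 = 2 and tw(G) ≤ 2. For the lower bound, G contains the cycle 3–2–0–1–4–5–3, so G is not a forest; only forests have treewidth ≤ 1, hence tw(G) ≥ 2. Combining the bounds, tw(G) = 2.

2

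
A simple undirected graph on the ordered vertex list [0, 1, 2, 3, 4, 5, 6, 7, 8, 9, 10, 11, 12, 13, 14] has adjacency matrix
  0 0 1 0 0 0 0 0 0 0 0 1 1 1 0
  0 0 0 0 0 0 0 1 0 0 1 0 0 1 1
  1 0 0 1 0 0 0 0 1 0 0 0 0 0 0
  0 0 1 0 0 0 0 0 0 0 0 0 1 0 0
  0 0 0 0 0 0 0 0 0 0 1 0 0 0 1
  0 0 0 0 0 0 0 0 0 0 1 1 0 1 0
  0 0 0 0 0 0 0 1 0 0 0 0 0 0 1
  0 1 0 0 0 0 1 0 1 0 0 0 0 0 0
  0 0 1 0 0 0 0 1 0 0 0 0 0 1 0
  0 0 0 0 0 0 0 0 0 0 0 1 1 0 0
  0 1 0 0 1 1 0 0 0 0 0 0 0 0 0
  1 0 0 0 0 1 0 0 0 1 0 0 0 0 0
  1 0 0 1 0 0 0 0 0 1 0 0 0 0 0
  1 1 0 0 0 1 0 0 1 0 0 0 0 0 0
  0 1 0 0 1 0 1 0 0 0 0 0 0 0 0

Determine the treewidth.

3

A width-3 tree decomposition is:
Bags: B1 = {4, 6, 7, 14}  B2 = {1, 4, 7, 14}  B3 = {1, 4, 7, 10}  B4 = {1, 7, 8, 10}  B5 = {1, 8, 10, 13}  B6 = {5, 8, 10, 13}  B7 = {2, 5, 8, 13}  B8 = {0, 2, 5, 13}  B9 = {0, 2, 5, 11}  B10 = {0, 2, 3, 11}  B11 = {0, 3, 11, 12}  B12 = {3, 9, 11, 12}
Tree: B1–B2, B2–B3, B3–B4, B4–B5, B5–B6, B6–B7, B7–B8, B8–B9, B9–B10, B10–B11, B11–B12
Every bag has size at most 4, so the width is 4 − 1 = 3 and tw(G) ≤ 3. For the lower bound: the 4 vertex sets {4,6,14}, {7}, {1}, {5,8,10,13} are disjoint, each induces a connected subgraph, and every pair is joined by at least one edge of G. Contracting each set to a single vertex therefore yields K_{4} as a minor, and since treewidth is minor-monotone, tw(G) ≥ tw(K_{4}) = 3. Therefore the treewidth is 3.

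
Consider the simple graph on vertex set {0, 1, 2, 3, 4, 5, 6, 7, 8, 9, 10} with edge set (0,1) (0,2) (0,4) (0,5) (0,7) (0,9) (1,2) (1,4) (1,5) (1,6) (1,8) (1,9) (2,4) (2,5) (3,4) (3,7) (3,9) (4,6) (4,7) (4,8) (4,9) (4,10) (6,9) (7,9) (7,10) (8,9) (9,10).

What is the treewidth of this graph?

3

A width-3 tree decomposition is:
Bags: B1 = {0, 1, 2, 4}  B2 = {0, 1, 4, 9}  B3 = {0, 1, 2, 5}  B4 = {1, 4, 6, 9}  B5 = {1, 4, 8, 9}  B6 = {0, 4, 7, 9}  B7 = {3, 4, 7, 9}  B8 = {4, 7, 9, 10}
Tree: B1–B2, B1–B3, B2–B4, B2–B5, B2–B6, B6–B7, B7–B8
Every bag has size at most 4, so the width is 4 − 1 = 3 and tw(G) ≤ 3. Conversely, {0, 1, 4, 9} is a clique of size 4, and the vertices of any clique must share a bag in every tree decomposition; so some bag has ≥ 4 vertices and tw(G) ≥ 3. Therefore the treewidth is 3.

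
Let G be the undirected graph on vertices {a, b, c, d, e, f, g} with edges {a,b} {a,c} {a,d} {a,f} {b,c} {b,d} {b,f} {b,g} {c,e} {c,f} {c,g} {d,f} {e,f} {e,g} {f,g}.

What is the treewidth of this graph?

A width-3 tree decomposition is:
Bags: B1 = {b, c, f, g}  B2 = {c, e, f, g}  B3 = {a, b, c, f}  B4 = {a, b, d, f}
Tree: B1–B2, B1–B3, B3–B4
Every bag has size at most 4, so the width is 4 − 1 = 3 and tw(G) ≤ 3. For the lower bound, the 4 vertices {c, e, f, g} are pairwise adjacent, and any tree decomposition puts a clique entirely inside one bag — forcing width ≥ 3. Hence tw(G) = 3 exactly.

3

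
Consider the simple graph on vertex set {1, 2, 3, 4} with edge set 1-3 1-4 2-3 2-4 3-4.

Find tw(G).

2

A width-2 tree decomposition is:
Bags: B1 = {1, 3, 4}  B2 = {2, 3, 4}
Tree: B1–B2
The largest bag has 3 vertices, giving width 2; this decomposition certifies tw(G) ≤ 2. Conversely, {1, 3, 4} is a clique of size 3, and the vertices of any clique must share a bag in every tree decomposition; so some bag has ≥ 3 vertices and tw(G) ≥ 2. Hence tw(G) = 2 exactly.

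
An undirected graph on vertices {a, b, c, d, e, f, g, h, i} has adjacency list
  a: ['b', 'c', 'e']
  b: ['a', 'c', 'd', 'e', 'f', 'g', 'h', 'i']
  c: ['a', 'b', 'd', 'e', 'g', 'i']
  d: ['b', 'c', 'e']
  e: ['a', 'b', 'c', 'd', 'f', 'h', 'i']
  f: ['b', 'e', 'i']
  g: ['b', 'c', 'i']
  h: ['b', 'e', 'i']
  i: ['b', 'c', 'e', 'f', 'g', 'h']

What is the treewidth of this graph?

A width-3 tree decomposition is:
Bags: B1 = {a, b, c, e}  B2 = {b, c, e, i}  B3 = {b, c, g, i}  B4 = {b, c, d, e}  B5 = {b, e, f, i}  B6 = {b, e, h, i}
Tree: B1–B2, B2–B3, B1–B4, B2–B5, B5–B6
Every bag has size at most 4, so the width is 4 − 1 = 3 and tw(G) ≤ 3. Conversely, {b, c, g, i} is a clique of size 4, and the vertices of any clique must share a bag in every tree decomposition; so some bag has ≥ 4 vertices and tw(G) ≥ 3. The upper and lower bounds meet at 3, so that is the treewidth.

3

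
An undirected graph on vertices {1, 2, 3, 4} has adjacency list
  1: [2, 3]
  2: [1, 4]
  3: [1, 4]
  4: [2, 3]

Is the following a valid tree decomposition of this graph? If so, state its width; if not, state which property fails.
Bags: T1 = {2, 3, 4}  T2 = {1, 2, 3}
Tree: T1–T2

Vertex coverage: the bags together contain {1, 2, 3, 4}, the full vertex set. Edge coverage: each edge of G has both endpoints in at least one bag. Running intersection: for every vertex, the bags containing it form a connected subtree. All three properties hold, so this is a valid tree decomposition of width max|bag| − 1 = 2, and hence tw(G) ≤ 2.

Yes; width 2.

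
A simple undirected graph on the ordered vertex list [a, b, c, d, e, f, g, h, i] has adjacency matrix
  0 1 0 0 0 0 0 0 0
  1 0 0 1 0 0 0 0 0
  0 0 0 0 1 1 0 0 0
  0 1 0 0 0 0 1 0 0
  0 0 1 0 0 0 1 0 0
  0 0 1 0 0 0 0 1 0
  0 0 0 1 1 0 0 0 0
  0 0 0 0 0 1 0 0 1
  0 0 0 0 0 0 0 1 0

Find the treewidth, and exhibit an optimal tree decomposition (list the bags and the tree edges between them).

Treewidth 1.
One such decomposition:
Bags: B1 = {a, b}  B2 = {b, d}  B3 = {d, g}  B4 = {e, g}  B5 = {c, e}  B6 = {c, f}  B7 = {f, h}  B8 = {h, i}
Tree: B1–B2, B2–B3, B3–B4, B4–B5, B5–B6, B6–B7, B7–B8

Each bag holds 2 vertices, so the decomposition has width 1, which upper-bounds the treewidth. G has an edge, so its treewidth is at least 1. Therefore the treewidth is 1.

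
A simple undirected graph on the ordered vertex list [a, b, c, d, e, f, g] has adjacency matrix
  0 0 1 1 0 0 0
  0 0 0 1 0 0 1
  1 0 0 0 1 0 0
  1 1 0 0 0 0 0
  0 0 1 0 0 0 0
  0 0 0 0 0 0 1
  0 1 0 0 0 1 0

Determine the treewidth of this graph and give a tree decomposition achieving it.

Treewidth 1.
One such decomposition:
Bags: B1 = {c, e}  B2 = {a, c}  B3 = {a, d}  B4 = {b, d}  B5 = {b, g}  B6 = {f, g}
Tree: B1–B2, B2–B3, B3–B4, B4–B5, B5–B6

Each bag holds 2 vertices, so the decomposition has width 1, which upper-bounds the treewidth. G has an edge, so its treewidth is at least 1. Combining the bounds, tw(G) = 1.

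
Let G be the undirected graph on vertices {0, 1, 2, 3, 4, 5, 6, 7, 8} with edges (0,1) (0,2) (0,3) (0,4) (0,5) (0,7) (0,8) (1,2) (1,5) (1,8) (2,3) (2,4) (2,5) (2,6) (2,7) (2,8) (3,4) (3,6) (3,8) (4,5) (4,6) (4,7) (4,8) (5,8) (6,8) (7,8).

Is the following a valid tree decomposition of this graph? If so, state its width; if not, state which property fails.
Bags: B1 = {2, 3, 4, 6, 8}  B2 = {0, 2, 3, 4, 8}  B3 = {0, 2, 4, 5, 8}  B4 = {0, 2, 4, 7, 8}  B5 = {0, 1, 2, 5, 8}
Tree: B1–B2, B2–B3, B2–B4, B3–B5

Checking the three conditions: (i) the bags cover all of {0, 1, 2, 3, 4, 5, 6, 7, 8}; (ii) for each edge, some bag contains both endpoints; (iii) the bags containing any fixed vertex form a subtree. All hold, so the decomposition is valid with width 5 − 1 = 4.

Yes; width 4.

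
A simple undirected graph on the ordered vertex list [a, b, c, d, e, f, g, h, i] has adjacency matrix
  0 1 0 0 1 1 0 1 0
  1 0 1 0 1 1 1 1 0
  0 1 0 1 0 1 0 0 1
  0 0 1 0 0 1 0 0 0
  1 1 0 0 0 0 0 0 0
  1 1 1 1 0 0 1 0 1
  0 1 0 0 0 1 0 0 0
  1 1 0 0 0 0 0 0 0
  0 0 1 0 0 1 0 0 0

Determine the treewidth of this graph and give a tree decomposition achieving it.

Each bag holds 3 vertices, so the decomposition has width 2, which upper-bounds the treewidth. Conversely, {a, b, e} is a clique of size 3, and the vertices of any clique must share a bag in every tree decomposition; so some bag has ≥ 3 vertices and tw(G) ≥ 2. The upper and lower bounds meet at 2, so that is the treewidth.

Treewidth 2.
One such decomposition:
Bags: B1 = {a, b, f}  B2 = {b, c, f}  B3 = {a, b, e}  B4 = {a, b, h}  B5 = {c, d, f}  B6 = {b, f, g}  B7 = {c, f, i}
Tree: B1–B2, B1–B3, B1–B4, B2–B5, B2–B6, B2–B7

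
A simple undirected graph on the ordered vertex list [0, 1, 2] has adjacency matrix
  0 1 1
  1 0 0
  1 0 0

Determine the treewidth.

A width-1 tree decomposition is:
Bags: B1 = {0, 1}  B2 = {0, 2}
Tree: B1–B2
The largest bag has 2 vertices, giving width 1; this decomposition certifies tw(G) ≤ 1. G has an edge, so its treewidth is at least 1. Combining the bounds, tw(G) = 1.

1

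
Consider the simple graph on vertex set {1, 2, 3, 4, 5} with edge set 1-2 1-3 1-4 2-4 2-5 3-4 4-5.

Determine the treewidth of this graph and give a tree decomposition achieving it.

Treewidth 2.
One such decomposition:
Bags: B1 = {1, 2, 4}  B2 = {2, 4, 5}  B3 = {1, 3, 4}
Tree: B1–B2, B1–B3

Every bag has size at most 3, so the width is 3 − 1 = 2 and tw(G) ≤ 2. On the other hand G contains the 3-clique {1, 2, 4}. A clique must lie in a single bag of any decomposition, so no decomposition can have width below 2. Therefore the treewidth is 2.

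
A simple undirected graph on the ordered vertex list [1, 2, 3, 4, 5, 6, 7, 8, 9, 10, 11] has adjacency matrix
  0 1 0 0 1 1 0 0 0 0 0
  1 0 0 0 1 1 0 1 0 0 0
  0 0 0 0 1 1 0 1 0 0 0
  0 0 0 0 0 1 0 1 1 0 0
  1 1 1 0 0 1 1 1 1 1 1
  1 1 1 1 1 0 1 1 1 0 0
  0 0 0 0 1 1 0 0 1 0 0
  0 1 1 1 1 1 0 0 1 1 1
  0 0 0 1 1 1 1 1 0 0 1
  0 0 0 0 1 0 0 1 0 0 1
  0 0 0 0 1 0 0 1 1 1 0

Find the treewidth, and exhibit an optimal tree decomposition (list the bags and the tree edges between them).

Every bag has size at most 4, so the width is 4 − 1 = 3 and tw(G) ≤ 3. Conversely, {4, 6, 8, 9} is a clique of size 4, and the vertices of any clique must share a bag in every tree decomposition; so some bag has ≥ 4 vertices and tw(G) ≥ 3. Therefore the treewidth is 3.

Treewidth 3.
Bags: B1 = {5, 8, 9, 11}  B2 = {5, 6, 8, 9}  B3 = {5, 6, 7, 9}  B4 = {4, 6, 8, 9}  B5 = {2, 5, 6, 8}  B6 = {3, 5, 6, 8}  B7 = {1, 2, 5, 6}  B8 = {5, 8, 10, 11}
Tree: B1–B2, B2–B3, B2–B4, B2–B5, B2–B6, B5–B7, B1–B8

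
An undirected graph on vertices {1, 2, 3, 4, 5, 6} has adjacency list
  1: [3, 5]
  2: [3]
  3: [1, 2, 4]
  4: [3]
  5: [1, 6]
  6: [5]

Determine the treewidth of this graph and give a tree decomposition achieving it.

The largest bag has 2 vertices, giving width 1; this decomposition certifies tw(G) ≤ 1. G has an edge, so its treewidth is at least 1. Combining the bounds, tw(G) = 1.

Treewidth 1.
Bags: B1 = {1, 3}  B2 = {1, 5}  B3 = {5, 6}  B4 = {3, 4}  B5 = {2, 3}
Tree: B1–B2, B2–B3, B1–B4, B4–B5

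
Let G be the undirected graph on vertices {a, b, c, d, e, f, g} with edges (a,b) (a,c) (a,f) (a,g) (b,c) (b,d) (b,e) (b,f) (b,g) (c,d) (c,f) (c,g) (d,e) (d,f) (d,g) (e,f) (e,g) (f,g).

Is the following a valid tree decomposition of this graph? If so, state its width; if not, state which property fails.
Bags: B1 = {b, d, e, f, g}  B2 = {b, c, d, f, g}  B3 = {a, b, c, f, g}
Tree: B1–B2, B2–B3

Checking the three conditions: (i) the bags cover all of {a, b, c, d, e, f, g}; (ii) for each edge, some bag contains both endpoints; (iii) the bags containing any fixed vertex form a subtree. All hold, so the decomposition is valid with width 5 − 1 = 4.

Yes; width 4.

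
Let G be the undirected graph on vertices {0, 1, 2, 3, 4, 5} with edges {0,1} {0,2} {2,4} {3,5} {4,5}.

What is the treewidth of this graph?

A width-1 tree decomposition is:
Bags: B1 = {0, 1}  B2 = {0, 2}  B3 = {2, 4}  B4 = {4, 5}  B5 = {3, 5}
Tree: B1–B2, B2–B3, B3–B4, B4–B5
The largest bag has 2 vertices, giving width 1; this decomposition certifies tw(G) ≤ 1. Any graph with an edge has treewidth ≥ 1, and G has the edge 1–0. Hence tw(G) = 1 exactly.

1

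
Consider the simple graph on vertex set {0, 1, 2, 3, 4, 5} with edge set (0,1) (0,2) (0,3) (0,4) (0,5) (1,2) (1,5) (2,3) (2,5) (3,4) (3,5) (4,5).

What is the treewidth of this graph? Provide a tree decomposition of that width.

Each bag holds 4 vertices, so the decomposition has width 3, which upper-bounds the treewidth. On the other hand G contains the 4-clique {0, 1, 2, 5}. A clique must lie in a single bag of any decomposition, so no decomposition can have width below 3. The upper and lower bounds meet at 3, so that is the treewidth.

Treewidth 3.
One optimal decomposition is:
Bags: B1 = {0, 3, 4, 5}  B2 = {0, 2, 3, 5}  B3 = {0, 1, 2, 5}
Tree: B1–B2, B2–B3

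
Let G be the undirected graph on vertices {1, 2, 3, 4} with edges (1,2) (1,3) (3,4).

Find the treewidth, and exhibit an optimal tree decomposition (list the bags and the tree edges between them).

Treewidth 1.
One such decomposition:
Bags: B1 = {1, 2}  B2 = {1, 3}  B3 = {3, 4}
Tree: B1–B2, B2–B3

Every bag has size at most 2, so the width is 2 − 1 = 1 and tw(G) ≤ 1. Any graph with an edge has treewidth ≥ 1, and G has the edge 2–1. Therefore the treewidth is 1.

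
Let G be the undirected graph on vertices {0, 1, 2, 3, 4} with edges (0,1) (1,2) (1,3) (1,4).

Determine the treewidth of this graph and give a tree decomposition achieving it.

The largest bag has 2 vertices, giving width 1; this decomposition certifies tw(G) ≤ 1. Since G has at least one edge (e.g. 0–1), it is not an edgeless graph, so tw(G) ≥ 1. Combining the bounds, tw(G) = 1.

Treewidth 1.
Bags: B1 = {0, 1}  B2 = {1, 3}  B3 = {1, 2}  B4 = {1, 4}
Tree: B1–B2, B2–B3, B2–B4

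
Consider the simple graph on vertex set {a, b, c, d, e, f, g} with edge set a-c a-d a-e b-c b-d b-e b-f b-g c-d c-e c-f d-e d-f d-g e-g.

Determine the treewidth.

A width-3 tree decomposition is:
Bags: B1 = {b, c, d, f}  B2 = {b, c, d, e}  B3 = {b, d, e, g}  B4 = {a, c, d, e}
Tree: B1–B2, B2–B3, B2–B4
The largest bag has 4 vertices, giving width 3; this decomposition certifies tw(G) ≤ 3. Conversely, {a, c, d, e} is a clique of size 4, and the vertices of any clique must share a bag in every tree decomposition; so some bag has ≥ 4 vertices and tw(G) ≥ 3. The upper and lower bounds meet at 3, so that is the treewidth.

3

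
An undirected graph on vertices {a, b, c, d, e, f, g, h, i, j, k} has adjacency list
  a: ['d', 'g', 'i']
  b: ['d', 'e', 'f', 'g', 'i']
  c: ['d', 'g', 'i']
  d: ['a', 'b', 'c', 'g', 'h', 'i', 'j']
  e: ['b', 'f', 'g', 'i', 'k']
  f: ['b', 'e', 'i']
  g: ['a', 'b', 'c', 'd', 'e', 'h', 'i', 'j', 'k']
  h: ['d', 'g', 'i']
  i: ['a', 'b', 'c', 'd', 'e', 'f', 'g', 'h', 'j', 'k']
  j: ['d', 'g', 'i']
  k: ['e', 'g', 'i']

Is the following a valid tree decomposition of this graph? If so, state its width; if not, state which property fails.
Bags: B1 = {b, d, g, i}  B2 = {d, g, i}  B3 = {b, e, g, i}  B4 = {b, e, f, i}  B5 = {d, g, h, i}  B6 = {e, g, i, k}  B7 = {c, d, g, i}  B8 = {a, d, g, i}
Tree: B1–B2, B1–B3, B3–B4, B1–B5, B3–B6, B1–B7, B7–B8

No — vertex j appears in no bag.

A tree decomposition must satisfy three properties: every vertex lies in some bag; for every edge, both endpoints lie together in some bag; and for every vertex, the bags containing it form a connected subtree. Here vertex j appears in no bag, so the decomposition is invalid.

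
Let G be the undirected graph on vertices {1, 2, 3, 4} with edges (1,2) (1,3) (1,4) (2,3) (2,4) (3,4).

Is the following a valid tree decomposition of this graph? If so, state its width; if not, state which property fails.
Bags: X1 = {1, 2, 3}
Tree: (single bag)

A tree decomposition must satisfy three properties: every vertex lies in some bag; for every edge, both endpoints lie together in some bag; and for every vertex, the bags containing it form a connected subtree. Here vertex 4 appears in no bag, so the decomposition is invalid.

No — vertex 4 appears in no bag.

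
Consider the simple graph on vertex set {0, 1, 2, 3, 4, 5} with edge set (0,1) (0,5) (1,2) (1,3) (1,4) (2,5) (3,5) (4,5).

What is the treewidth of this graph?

2

A width-2 tree decomposition is:
Bags: B1 = {0, 1, 5}  B2 = {1, 4, 5}  B3 = {1, 3, 5}  B4 = {1, 2, 5}
Tree: B1–B2, B2–B3, B3–B4
Each bag holds 3 vertices, so the decomposition has width 2, which upper-bounds the treewidth. For the lower bound, G contains the cycle 0–5–4–1–0, so G is not a forest; only forests have treewidth ≤ 1, hence tw(G) ≥ 2. Hence tw(G) = 2 exactly.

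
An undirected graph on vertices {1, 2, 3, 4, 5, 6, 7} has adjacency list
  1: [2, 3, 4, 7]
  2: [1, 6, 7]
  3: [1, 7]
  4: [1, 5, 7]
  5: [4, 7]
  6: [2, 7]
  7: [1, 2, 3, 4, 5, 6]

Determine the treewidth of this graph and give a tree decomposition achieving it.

Treewidth 2.
One such decomposition:
Bags: B1 = {2, 6, 7}  B2 = {1, 2, 7}  B3 = {1, 4, 7}  B4 = {4, 5, 7}  B5 = {1, 3, 7}
Tree: B1–B2, B2–B3, B3–B4, B2–B5

The largest bag has 3 vertices, giving width 2; this decomposition certifies tw(G) ≤ 2. On the other hand G contains the 3-clique {1, 2, 7}. A clique must lie in a single bag of any decomposition, so no decomposition can have width below 2. Therefore the treewidth is 2.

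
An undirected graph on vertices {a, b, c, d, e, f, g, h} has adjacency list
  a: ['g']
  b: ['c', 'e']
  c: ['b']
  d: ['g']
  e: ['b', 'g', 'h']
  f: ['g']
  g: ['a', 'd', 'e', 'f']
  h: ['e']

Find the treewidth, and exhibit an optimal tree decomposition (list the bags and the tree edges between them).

Treewidth 1.
One optimal decomposition is:
Bags: B1 = {f, g}  B2 = {e, g}  B3 = {e, h}  B4 = {a, g}  B5 = {b, e}  B6 = {d, g}  B7 = {b, c}
Tree: B1–B2, B2–B3, B1–B4, B3–B5, B4–B6, B5–B7

Every bag has size at most 2, so the width is 2 − 1 = 1 and tw(G) ≤ 1. Any graph with an edge has treewidth ≥ 1, and G has the edge g–f. Therefore the treewidth is 1.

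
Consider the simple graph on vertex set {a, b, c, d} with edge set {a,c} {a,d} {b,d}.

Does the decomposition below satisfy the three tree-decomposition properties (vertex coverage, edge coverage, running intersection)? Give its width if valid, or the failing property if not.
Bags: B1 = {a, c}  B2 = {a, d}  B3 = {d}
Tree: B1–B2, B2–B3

No — vertex b appears in no bag.

A tree decomposition must satisfy three properties: every vertex lies in some bag; for every edge, both endpoints lie together in some bag; and for every vertex, the bags containing it form a connected subtree. Here vertex b appears in no bag, so the decomposition is invalid.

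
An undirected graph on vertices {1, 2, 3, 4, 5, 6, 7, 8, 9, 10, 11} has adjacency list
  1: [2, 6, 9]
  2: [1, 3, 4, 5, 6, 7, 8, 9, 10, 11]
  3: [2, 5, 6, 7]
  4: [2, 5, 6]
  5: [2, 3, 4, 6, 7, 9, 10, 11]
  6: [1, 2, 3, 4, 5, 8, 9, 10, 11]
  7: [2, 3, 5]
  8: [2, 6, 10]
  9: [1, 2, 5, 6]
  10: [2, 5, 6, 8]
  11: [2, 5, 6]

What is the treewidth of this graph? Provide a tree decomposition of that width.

Treewidth 3.
One such decomposition:
Bags: B1 = {2, 3, 5, 6}  B2 = {2, 3, 5, 7}  B3 = {2, 5, 6, 10}  B4 = {2, 6, 8, 10}  B5 = {2, 4, 5, 6}  B6 = {2, 5, 6, 11}  B7 = {2, 5, 6, 9}  B8 = {1, 2, 6, 9}
Tree: B1–B2, B1–B3, B3–B4, B1–B5, B1–B6, B5–B7, B7–B8

The largest bag has 4 vertices, giving width 3; this decomposition certifies tw(G) ≤ 3. For the lower bound, the 4 vertices {2, 6, 8, 10} are pairwise adjacent, and any tree decomposition puts a clique entirely inside one bag — forcing width ≥ 3. Hence tw(G) = 3 exactly.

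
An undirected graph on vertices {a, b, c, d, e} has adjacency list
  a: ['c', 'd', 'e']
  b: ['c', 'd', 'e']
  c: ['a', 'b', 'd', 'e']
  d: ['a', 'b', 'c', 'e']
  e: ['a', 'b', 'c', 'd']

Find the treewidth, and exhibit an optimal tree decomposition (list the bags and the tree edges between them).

Treewidth 3.
Bags: B1 = {a, c, d, e}  B2 = {b, c, d, e}
Tree: B1–B2

Every bag has size at most 4, so the width is 4 − 1 = 3 and tw(G) ≤ 3. On the other hand G contains the 4-clique {a, c, d, e}. A clique must lie in a single bag of any decomposition, so no decomposition can have width below 3. Combining the bounds, tw(G) = 3.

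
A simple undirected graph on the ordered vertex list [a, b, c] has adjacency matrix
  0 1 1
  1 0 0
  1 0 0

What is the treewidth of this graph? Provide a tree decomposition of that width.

Every bag has size at most 2, so the width is 2 − 1 = 1 and tw(G) ≤ 1. Any graph with an edge has treewidth ≥ 1, and G has the edge a–c. The upper and lower bounds meet at 1, so that is the treewidth.

Treewidth 1.
Bags: B1 = {a, c}  B2 = {a, b}
Tree: B1–B2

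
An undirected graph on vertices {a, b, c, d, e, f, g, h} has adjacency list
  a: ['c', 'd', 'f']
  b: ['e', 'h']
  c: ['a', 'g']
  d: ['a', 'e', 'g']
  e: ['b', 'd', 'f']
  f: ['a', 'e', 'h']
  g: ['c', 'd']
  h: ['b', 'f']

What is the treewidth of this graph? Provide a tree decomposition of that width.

Treewidth 2.
Bags: B1 = {a, c, g}  B2 = {a, d, g}  B3 = {a, d, f}  B4 = {d, e, f}  B5 = {e, f, h}  B6 = {b, e, h}
Tree: B1–B2, B2–B3, B3–B4, B4–B5, B5–B6

Each bag holds 3 vertices, so the decomposition has width 2, which upper-bounds the treewidth. Since c–g–d–a–c is a cycle in G, G is not acyclic. Forests are exactly the graphs of treewidth ≤ 1, so tw(G) ≥ 2. Therefore the treewidth is 2.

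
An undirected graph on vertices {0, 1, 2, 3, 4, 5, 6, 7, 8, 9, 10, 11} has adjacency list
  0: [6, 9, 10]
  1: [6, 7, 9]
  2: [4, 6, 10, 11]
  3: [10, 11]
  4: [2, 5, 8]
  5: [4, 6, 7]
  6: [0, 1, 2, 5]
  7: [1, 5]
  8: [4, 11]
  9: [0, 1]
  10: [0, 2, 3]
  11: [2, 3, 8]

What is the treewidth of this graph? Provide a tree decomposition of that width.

Every bag has size at most 4, so the width is 4 − 1 = 3 and tw(G) ≤ 3. For the lower bound: the 4 vertex sets {3,8,11}, {4}, {2}, {0,5,6,10} are disjoint, each induces a connected subgraph, and every pair is joined by at least one edge of G. Contracting each set to a single vertex therefore yields K_{4} as a minor, and since treewidth is minor-monotone, tw(G) ≥ tw(K_{4}) = 3. The upper and lower bounds meet at 3, so that is the treewidth.

Treewidth 3.
One optimal decomposition is:
Bags: B1 = {3, 4, 8, 11}  B2 = {2, 3, 4, 11}  B3 = {2, 3, 4, 10}  B4 = {2, 4, 5, 10}  B5 = {2, 5, 6, 10}  B6 = {0, 5, 6, 10}  B7 = {0, 5, 6, 7}  B8 = {0, 1, 6, 7}  B9 = {0, 1, 7, 9}
Tree: B1–B2, B2–B3, B3–B4, B4–B5, B5–B6, B6–B7, B7–B8, B8–B9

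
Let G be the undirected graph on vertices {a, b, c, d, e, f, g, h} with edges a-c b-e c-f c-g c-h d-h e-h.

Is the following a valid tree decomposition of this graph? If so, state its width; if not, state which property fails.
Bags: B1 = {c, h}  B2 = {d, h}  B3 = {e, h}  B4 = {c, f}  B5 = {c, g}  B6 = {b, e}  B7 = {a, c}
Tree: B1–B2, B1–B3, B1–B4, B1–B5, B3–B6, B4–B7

Yes; width 1.

Vertex coverage: the bags together contain {a, b, c, d, e, f, g, h}, the full vertex set. Edge coverage: each edge of G has both endpoints in at least one bag. Running intersection: for every vertex, the bags containing it form a connected subtree. All three properties hold, so this is a valid tree decomposition of width max|bag| − 1 = 1, and hence tw(G) ≤ 1.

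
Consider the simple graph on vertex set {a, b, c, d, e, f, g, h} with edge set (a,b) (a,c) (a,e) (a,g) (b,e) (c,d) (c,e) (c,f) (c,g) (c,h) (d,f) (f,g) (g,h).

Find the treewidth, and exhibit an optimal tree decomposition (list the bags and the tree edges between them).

The largest bag has 3 vertices, giving width 2; this decomposition certifies tw(G) ≤ 2. Conversely, {c, d, f} is a clique of size 3, and the vertices of any clique must share a bag in every tree decomposition; so some bag has ≥ 3 vertices and tw(G) ≥ 2. The upper and lower bounds meet at 2, so that is the treewidth.

Treewidth 2.
One optimal decomposition is:
Bags: B1 = {a, c, g}  B2 = {c, f, g}  B3 = {a, c, e}  B4 = {c, g, h}  B5 = {a, b, e}  B6 = {c, d, f}
Tree: B1–B2, B1–B3, B1–B4, B3–B5, B2–B6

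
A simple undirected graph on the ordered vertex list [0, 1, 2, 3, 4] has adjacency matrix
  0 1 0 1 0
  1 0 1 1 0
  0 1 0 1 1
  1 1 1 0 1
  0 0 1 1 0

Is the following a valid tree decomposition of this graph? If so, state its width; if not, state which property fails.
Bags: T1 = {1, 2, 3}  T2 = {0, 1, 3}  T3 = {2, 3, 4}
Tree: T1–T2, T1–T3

Yes; width 2.

Vertex coverage: the bags together contain {0, 1, 2, 3, 4}, the full vertex set. Edge coverage: each edge of G has both endpoints in at least one bag. Running intersection: for every vertex, the bags containing it form a connected subtree. All three properties hold, so this is a valid tree decomposition of width max|bag| − 1 = 2, and hence tw(G) ≤ 2.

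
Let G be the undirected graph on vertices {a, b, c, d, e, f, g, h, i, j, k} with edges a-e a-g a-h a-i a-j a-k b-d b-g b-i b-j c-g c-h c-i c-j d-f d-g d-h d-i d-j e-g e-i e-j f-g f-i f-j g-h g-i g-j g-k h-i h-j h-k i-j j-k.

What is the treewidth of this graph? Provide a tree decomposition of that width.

The largest bag has 5 vertices, giving width 4; this decomposition certifies tw(G) ≤ 4. On the other hand G contains the 5-clique {a, g, h, j, k}. A clique must lie in a single bag of any decomposition, so no decomposition can have width below 4. Therefore the treewidth is 4.

Treewidth 4.
Bags: B1 = {d, g, h, i, j}  B2 = {a, g, h, i, j}  B3 = {c, g, h, i, j}  B4 = {d, f, g, i, j}  B5 = {a, g, h, j, k}  B6 = {b, d, g, i, j}  B7 = {a, e, g, i, j}
Tree: B1–B2, B1–B3, B1–B4, B2–B5, B1–B6, B2–B7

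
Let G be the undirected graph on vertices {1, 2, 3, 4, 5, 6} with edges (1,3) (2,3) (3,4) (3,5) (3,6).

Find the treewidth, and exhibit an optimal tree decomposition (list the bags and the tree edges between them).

The largest bag has 2 vertices, giving width 1; this decomposition certifies tw(G) ≤ 1. Any graph with an edge has treewidth ≥ 1, and G has the edge 5–3. Hence tw(G) = 1 exactly.

Treewidth 1.
Bags: B1 = {3, 5}  B2 = {2, 3}  B3 = {3, 4}  B4 = {3, 6}  B5 = {1, 3}
Tree: B1–B2, B2–B3, B2–B4, B3–B5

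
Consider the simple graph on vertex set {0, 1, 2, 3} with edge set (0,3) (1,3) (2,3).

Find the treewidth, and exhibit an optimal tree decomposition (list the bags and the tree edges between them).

Each bag holds 2 vertices, so the decomposition has width 1, which upper-bounds the treewidth. Since G has at least one edge (e.g. 0–3), it is not an edgeless graph, so tw(G) ≥ 1. The upper and lower bounds meet at 1, so that is the treewidth.

Treewidth 1.
One such decomposition:
Bags: B1 = {0, 3}  B2 = {2, 3}  B3 = {1, 3}
Tree: B1–B2, B2–B3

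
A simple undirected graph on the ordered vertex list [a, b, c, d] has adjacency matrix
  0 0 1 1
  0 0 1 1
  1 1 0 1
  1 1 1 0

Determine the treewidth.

2

A width-2 tree decomposition is:
Bags: B1 = {b, c, d}  B2 = {a, c, d}
Tree: B1–B2
Every bag has size at most 3, so the width is 3 − 1 = 2 and tw(G) ≤ 2. On the other hand G contains the 3-clique {a, c, d}. A clique must lie in a single bag of any decomposition, so no decomposition can have width below 2. Therefore the treewidth is 2.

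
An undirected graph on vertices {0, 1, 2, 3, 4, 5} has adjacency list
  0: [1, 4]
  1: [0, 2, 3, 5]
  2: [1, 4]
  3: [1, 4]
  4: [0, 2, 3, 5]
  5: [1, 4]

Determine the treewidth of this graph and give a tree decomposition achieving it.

Treewidth 2.
One such decomposition:
Bags: B1 = {0, 1, 4}  B2 = {1, 2, 4}  B3 = {1, 3, 4}  B4 = {1, 4, 5}
Tree: B1–B2, B2–B3, B3–B4

Each bag holds 3 vertices, so the decomposition has width 2, which upper-bounds the treewidth. For the lower bound, G contains the cycle 0–1–2–4–0, so G is not a forest; only forests have treewidth ≤ 1, hence tw(G) ≥ 2. The upper and lower bounds meet at 2, so that is the treewidth.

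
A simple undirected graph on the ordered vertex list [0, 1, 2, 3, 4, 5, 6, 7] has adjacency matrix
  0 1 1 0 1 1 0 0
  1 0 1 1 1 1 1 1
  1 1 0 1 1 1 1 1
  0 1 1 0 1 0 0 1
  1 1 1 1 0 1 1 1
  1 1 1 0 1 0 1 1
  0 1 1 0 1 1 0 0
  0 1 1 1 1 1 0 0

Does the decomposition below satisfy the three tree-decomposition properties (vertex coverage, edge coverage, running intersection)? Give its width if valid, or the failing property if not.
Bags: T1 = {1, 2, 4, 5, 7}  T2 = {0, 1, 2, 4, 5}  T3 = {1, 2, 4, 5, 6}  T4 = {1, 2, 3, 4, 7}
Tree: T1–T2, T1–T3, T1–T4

Checking the three conditions: (i) the bags cover all of {0, 1, 2, 3, 4, 5, 6, 7}; (ii) for each edge, some bag contains both endpoints; (iii) the bags containing any fixed vertex form a subtree. All hold, so the decomposition is valid with width 5 − 1 = 4.

Yes; width 4.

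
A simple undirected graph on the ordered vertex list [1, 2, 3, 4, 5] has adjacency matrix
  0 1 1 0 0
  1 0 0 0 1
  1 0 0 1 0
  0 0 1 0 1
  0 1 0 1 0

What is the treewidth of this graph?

A width-2 tree decomposition is:
Bags: B1 = {3, 4, 5}  B2 = {1, 3, 5}  B3 = {1, 2, 5}
Tree: B1–B2, B2–B3
Each bag holds 3 vertices, so the decomposition has width 2, which upper-bounds the treewidth. The edges 5–4–3–1–2–5 form a cycle, so G is not a tree and its treewidth is at least 2. Hence tw(G) = 2 exactly.

2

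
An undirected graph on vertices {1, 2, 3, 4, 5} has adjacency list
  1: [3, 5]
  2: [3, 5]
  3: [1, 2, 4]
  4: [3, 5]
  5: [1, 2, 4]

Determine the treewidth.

A width-2 tree decomposition is:
Bags: B1 = {1, 3, 5}  B2 = {2, 3, 5}  B3 = {3, 4, 5}
Tree: B1–B2, B2–B3
Each bag holds 3 vertices, so the decomposition has width 2, which upper-bounds the treewidth. For the lower bound, G contains the cycle 1–3–2–5–1, so G is not a forest; only forests have treewidth ≤ 1, hence tw(G) ≥ 2. The upper and lower bounds meet at 2, so that is the treewidth.

2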